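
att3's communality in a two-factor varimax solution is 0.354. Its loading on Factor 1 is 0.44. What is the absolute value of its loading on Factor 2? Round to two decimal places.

0.40

Under orthogonal rotation h² = Σλ², so λ_Factor 2² = h² − (0.1936) = 0.354 − 0.1936 = 0.1604.
|λ| = √0.1604 = 0.4005.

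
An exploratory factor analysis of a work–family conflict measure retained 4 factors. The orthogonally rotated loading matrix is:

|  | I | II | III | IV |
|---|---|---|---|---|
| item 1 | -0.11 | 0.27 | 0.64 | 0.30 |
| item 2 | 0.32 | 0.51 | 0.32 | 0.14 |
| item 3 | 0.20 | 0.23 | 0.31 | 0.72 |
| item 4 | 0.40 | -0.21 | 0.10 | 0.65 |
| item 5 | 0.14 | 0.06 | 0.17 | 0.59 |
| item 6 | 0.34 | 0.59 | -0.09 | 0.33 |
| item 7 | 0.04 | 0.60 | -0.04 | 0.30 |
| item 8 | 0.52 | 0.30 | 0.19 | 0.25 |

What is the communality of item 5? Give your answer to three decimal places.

0.400

h² = 0.14² + 0.06² + 0.17² + 0.59² = 0.0196 + 0.0036 + 0.0289 + 0.3481 = 0.4002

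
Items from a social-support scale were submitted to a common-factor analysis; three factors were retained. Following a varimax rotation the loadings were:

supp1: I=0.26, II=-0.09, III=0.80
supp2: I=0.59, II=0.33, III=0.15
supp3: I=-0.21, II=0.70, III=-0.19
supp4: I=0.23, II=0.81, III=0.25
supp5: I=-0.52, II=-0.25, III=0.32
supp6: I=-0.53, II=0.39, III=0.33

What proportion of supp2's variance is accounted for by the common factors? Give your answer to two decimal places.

0.48

h² = 0.59² + 0.33² + 0.15² = 0.3481 + 0.1089 + 0.0225 = 0.4795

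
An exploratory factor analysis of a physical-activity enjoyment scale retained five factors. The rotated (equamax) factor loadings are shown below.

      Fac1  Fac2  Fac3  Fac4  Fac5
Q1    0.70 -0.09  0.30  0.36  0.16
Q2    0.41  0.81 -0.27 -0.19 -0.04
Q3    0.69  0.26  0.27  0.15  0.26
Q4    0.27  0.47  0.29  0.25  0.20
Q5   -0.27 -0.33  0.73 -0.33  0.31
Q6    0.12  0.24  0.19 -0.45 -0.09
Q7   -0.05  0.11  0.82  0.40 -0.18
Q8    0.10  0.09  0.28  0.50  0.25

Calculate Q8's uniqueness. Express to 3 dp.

0.591

h² = 0.10² + 0.09² + 0.28² + 0.50² + 0.25² = 0.0100 + 0.0081 + 0.0784 + 0.2500 + 0.0625 = 0.4090
Uniqueness u² = 1 − h² = 1 − 0.4090 = 0.5910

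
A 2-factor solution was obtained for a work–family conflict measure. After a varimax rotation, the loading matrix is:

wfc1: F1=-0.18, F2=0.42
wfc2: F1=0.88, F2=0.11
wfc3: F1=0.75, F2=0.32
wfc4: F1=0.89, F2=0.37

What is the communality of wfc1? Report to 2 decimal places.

0.21

h² = (-0.18)² + 0.42² = 0.0324 + 0.1764 = 0.2088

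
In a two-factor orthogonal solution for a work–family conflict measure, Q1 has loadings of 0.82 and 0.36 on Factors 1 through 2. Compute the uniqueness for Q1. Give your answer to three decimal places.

h² = 0.82² + 0.36² = 0.6724 + 0.1296 = 0.8020
Uniqueness u² = 1 − h² = 1 − 0.8020 = 0.1980

0.198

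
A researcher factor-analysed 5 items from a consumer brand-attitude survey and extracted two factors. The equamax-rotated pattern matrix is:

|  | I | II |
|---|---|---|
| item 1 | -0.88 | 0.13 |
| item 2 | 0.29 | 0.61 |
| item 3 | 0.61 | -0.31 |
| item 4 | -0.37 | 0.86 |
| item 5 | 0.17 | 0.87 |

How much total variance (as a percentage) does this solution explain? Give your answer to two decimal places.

67.56%

SS loadings by factor: 1.3964, 1.9816; total = 3.3780.
Total variance with 5 standardized items is 5, so the solution explains 3.3780/5 = 0.6756 = 67.56%.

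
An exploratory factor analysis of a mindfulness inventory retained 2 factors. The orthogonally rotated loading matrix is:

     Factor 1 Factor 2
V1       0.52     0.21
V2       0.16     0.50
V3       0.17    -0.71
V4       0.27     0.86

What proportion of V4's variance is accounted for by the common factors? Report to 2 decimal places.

0.81

h² = 0.27² + 0.86² = 0.0729 + 0.7396 = 0.8125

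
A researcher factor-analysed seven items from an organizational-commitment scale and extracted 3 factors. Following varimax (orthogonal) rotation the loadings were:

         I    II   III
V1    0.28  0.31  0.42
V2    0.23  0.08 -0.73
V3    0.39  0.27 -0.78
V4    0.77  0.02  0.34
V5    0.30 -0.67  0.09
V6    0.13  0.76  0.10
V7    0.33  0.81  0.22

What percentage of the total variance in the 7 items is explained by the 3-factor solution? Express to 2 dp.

63.58%

Communalities: 0.3509, 0.5922, 0.8334, 0.7089, 0.5470, 0.6045, 0.8134; Σh² = 4.4503.
Total variance with 7 standardized items is 7, so the solution explains 4.4503/7 = 0.6358 = 63.58%.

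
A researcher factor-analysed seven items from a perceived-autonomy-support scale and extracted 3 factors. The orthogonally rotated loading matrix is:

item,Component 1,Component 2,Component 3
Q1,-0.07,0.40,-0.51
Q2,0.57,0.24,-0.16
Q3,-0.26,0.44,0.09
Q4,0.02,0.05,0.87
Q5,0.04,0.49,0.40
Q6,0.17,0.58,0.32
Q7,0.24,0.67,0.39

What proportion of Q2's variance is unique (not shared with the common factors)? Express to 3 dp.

0.592

h² = 0.57² + 0.24² + (-0.16)² = 0.3249 + 0.0576 + 0.0256 = 0.4081
Uniqueness u² = 1 − h² = 1 − 0.4081 = 0.5919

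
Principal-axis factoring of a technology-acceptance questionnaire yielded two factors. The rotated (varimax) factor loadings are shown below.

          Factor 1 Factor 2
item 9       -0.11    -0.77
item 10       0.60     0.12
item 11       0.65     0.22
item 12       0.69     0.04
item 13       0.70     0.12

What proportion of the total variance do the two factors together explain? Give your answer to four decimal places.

Communalities: 0.6050, 0.3744, 0.4709, 0.4777, 0.5044; Σh² = 2.4324.
Total variance with 5 standardized items is 5, so the solution explains 2.4324/5 = 0.4865.

0.4865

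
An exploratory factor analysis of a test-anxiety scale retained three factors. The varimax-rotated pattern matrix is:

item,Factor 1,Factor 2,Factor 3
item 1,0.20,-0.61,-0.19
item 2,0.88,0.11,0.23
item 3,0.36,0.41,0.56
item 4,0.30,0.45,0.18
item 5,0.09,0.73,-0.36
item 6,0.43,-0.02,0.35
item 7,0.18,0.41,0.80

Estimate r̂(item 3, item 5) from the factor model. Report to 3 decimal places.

0.130

r̂ = Σ λ_i·λ_j across factors = (0.36)(0.09) + (0.41)(0.73) + (0.56)(-0.36)
  = +0.0324 +0.2993 -0.2016 = 0.1301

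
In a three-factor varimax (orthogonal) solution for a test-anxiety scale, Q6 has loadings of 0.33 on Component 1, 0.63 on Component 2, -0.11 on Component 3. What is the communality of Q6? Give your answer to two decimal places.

h² = 0.33² + 0.63² + (-0.11)² = 0.1089 + 0.3969 + 0.0121 = 0.5179

0.52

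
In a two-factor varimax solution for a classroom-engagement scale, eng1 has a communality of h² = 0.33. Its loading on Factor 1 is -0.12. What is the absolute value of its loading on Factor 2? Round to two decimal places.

Under orthogonal rotation h² = Σλ², so λ_Factor 2² = h² − (0.0144) = 0.33 − 0.0144 = 0.3156.
|λ| = √0.3156 = 0.5618.

0.56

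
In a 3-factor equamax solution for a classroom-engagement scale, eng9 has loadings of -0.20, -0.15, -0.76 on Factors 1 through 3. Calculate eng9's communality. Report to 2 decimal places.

h² = (-0.20)² + (-0.15)² + (-0.76)² = 0.0400 + 0.0225 + 0.5776 = 0.6401

0.64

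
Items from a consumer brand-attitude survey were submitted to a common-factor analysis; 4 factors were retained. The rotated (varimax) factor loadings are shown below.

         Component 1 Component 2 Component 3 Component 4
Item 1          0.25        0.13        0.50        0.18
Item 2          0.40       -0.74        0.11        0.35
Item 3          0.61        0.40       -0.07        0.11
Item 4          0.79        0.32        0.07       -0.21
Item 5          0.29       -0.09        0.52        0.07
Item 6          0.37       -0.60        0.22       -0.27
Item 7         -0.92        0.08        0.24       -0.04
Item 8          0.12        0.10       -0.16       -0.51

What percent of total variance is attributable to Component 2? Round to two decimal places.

SS loadings for Component 2 = 0.13² + (-0.74)² + 0.40² + 0.32² + (-0.09)² + (-0.60)² + 0.08² + 0.10² = 1.2114
With 8 standardized items, total variance = 8. Proportion = 1.2114/8 = 0.1514 → 15.14%.

15.14%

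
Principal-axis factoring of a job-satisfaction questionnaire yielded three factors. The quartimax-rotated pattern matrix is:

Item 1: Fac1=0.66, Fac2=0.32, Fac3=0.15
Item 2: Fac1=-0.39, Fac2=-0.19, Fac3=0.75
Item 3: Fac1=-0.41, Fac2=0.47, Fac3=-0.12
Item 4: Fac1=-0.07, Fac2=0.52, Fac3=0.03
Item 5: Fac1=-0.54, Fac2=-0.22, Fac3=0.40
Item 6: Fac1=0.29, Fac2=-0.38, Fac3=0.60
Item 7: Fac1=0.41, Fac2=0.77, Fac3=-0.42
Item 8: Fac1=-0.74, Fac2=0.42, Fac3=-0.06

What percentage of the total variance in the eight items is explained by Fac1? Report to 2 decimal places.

23.15%

SS loadings for Fac1 = 0.66² + (-0.39)² + (-0.41)² + (-0.07)² + (-0.54)² + 0.29² + 0.41² + (-0.74)² = 1.8521
With 8 standardized items, total variance = 8. Proportion = 1.8521/8 = 0.2315 → 23.15%.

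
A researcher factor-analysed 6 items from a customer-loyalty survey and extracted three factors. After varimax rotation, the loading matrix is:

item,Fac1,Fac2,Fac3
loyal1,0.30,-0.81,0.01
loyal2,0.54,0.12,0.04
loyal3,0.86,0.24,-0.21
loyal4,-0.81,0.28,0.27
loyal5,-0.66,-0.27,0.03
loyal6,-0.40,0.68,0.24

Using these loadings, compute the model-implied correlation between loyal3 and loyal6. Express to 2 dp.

r̂ = Σ λ_i·λ_j across factors = (0.86)(-0.40) + (0.24)(0.68) + (-0.21)(0.24)
  = -0.3440 +0.1632 -0.0504 = -0.2312

-0.23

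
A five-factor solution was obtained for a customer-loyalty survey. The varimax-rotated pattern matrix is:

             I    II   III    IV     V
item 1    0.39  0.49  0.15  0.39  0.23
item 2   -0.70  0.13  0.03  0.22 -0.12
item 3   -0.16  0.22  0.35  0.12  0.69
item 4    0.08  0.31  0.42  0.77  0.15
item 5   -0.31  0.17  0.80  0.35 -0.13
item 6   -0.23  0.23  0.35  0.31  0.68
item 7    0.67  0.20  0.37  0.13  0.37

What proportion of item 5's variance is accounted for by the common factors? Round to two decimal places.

h² = (-0.31)² + 0.17² + 0.80² + 0.35² + (-0.13)² = 0.0961 + 0.0289 + 0.6400 + 0.1225 + 0.0169 = 0.9044

0.90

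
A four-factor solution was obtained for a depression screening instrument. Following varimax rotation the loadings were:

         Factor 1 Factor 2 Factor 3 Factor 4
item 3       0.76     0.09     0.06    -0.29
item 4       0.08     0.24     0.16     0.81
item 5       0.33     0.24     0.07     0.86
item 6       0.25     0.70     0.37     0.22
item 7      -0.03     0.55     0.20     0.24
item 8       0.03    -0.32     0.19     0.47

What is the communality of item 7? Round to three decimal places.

h² = (-0.03)² + 0.55² + 0.20² + 0.24² = 0.0009 + 0.3025 + 0.0400 + 0.0576 = 0.4010

0.401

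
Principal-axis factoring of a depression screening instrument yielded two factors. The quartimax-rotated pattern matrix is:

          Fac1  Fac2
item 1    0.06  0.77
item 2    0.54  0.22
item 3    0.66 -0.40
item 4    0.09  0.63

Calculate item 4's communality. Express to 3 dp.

0.405

h² = 0.09² + 0.63² = 0.0081 + 0.3969 = 0.4050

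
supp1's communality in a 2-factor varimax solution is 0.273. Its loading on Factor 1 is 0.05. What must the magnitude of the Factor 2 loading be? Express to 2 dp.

Under orthogonal rotation h² = Σλ², so λ_Factor 2² = h² − (0.0025) = 0.273 − 0.0025 = 0.2705.
|λ| = √0.2705 = 0.5201.

0.52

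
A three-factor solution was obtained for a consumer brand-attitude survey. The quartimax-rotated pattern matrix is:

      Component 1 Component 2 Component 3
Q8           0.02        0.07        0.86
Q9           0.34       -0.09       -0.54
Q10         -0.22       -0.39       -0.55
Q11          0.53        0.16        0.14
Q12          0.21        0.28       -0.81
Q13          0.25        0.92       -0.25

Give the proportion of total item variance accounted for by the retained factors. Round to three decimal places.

SS loadings by factor: 0.5519, 1.1155, 2.0719; total = 3.7393.
Total variance with 6 standardized items is 6, so the solution explains 3.7393/6 = 0.6232.

0.623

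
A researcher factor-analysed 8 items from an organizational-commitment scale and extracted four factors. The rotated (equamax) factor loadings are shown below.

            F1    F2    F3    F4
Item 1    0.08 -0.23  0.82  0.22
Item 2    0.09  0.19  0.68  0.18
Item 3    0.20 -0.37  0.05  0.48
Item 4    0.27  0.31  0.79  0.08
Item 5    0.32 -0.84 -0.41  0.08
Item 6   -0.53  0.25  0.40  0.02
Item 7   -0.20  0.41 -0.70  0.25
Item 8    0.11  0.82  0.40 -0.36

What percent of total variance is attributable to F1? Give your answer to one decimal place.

SS loadings for F1 = 0.08² + 0.09² + 0.20² + 0.27² + 0.32² + (-0.53)² + (-0.20)² + 0.11² = 0.5628
With 8 standardized items, total variance = 8. Proportion = 0.5628/8 = 0.0704 → 7.04%.

7.0%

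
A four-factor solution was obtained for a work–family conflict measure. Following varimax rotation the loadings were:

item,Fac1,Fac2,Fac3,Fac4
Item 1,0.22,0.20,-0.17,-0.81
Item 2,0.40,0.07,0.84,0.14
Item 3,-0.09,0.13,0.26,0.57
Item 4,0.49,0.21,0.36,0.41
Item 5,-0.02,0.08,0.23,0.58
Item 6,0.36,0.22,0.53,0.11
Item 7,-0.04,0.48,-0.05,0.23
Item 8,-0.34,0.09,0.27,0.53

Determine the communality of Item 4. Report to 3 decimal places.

h² = 0.49² + 0.21² + 0.36² + 0.41² = 0.2401 + 0.0441 + 0.1296 + 0.1681 = 0.5819

0.582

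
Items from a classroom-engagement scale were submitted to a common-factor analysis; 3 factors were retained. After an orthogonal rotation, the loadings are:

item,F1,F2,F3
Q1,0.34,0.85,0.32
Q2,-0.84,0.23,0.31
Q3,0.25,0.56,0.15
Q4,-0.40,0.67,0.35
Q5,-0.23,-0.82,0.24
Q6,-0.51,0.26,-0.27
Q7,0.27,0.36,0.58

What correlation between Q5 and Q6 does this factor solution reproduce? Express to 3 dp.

r̂ = Σ λ_i·λ_j across factors = (-0.23)(-0.51) + (-0.82)(0.26) + (0.24)(-0.27)
  = +0.1173 -0.2132 -0.0648 = -0.1607

-0.161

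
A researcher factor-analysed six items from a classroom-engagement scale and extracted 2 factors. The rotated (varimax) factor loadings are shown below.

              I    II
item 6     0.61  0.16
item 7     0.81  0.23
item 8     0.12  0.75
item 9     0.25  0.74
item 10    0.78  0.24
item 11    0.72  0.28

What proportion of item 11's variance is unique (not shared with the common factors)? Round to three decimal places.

h² = 0.72² + 0.28² = 0.5184 + 0.0784 = 0.5968
Uniqueness u² = 1 − h² = 1 − 0.5968 = 0.4032

0.403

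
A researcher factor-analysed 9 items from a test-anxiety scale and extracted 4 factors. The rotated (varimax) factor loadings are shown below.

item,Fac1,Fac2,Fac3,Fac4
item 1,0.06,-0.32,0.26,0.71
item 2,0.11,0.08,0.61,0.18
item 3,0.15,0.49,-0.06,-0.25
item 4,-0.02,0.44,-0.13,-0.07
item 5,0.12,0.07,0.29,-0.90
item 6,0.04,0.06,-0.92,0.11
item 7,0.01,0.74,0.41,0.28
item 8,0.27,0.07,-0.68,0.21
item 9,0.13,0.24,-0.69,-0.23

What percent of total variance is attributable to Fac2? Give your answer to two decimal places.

12.90%

SS loadings for Fac2 = (-0.32)² + 0.08² + 0.49² + 0.44² + 0.07² + 0.06² + 0.74² + 0.07² + 0.24² = 1.1611
With 9 standardized items, total variance = 9. Proportion = 1.1611/9 = 0.1290 → 12.90%.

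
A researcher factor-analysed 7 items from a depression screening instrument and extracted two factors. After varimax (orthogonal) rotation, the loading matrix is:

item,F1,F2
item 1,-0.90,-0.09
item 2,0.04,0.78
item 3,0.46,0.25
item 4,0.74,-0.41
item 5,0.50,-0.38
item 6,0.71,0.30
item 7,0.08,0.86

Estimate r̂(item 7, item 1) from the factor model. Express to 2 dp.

-0.15

r̂ = Σ λ_i·λ_j across factors = (0.08)(-0.90) + (0.86)(-0.09)
  = -0.0720 -0.0774 = -0.1494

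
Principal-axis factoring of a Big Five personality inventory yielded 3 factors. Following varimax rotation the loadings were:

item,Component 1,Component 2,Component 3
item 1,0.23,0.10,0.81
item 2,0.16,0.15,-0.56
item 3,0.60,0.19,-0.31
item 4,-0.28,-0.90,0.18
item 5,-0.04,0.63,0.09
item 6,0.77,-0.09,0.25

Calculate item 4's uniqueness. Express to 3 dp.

h² = (-0.28)² + (-0.90)² + 0.18² = 0.0784 + 0.8100 + 0.0324 = 0.9208
Uniqueness u² = 1 − h² = 1 − 0.9208 = 0.0792

0.079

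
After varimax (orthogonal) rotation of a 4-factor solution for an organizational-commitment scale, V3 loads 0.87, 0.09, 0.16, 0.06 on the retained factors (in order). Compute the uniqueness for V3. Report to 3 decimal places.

0.206

h² = 0.87² + 0.09² + 0.16² + 0.06² = 0.7569 + 0.0081 + 0.0256 + 0.0036 = 0.7942
Uniqueness u² = 1 − h² = 1 − 0.7942 = 0.2058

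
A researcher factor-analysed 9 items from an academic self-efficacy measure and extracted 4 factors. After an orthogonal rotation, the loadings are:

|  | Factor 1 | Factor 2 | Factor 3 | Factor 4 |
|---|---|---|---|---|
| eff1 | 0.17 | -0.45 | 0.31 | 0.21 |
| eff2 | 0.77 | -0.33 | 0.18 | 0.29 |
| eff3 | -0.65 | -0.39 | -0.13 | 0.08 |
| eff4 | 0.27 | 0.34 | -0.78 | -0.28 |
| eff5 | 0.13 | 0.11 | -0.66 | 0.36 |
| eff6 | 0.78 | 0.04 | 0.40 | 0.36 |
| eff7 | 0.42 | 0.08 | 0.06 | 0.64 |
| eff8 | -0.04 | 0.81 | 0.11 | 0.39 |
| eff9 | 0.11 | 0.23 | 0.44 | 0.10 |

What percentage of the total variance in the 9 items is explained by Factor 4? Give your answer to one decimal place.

SS loadings for Factor 4 = 0.21² + 0.29² + 0.08² + (-0.28)² + 0.36² + 0.36² + 0.64² + 0.39² + 0.10² = 1.0439
With 9 standardized items, total variance = 9. Proportion = 1.0439/9 = 0.1160 → 11.60%.

11.6%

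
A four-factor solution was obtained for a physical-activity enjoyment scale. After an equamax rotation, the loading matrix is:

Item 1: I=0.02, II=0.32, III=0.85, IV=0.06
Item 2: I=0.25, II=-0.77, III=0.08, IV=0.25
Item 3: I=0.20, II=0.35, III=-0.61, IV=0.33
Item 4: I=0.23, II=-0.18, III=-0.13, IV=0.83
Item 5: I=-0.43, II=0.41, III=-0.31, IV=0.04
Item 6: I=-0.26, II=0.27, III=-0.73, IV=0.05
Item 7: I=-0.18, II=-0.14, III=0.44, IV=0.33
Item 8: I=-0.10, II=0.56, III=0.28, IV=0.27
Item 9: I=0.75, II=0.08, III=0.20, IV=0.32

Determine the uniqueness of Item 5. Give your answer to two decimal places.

h² = (-0.43)² + 0.41² + (-0.31)² + 0.04² = 0.1849 + 0.1681 + 0.0961 + 0.0016 = 0.4507
Uniqueness u² = 1 − h² = 1 − 0.4507 = 0.5493

0.55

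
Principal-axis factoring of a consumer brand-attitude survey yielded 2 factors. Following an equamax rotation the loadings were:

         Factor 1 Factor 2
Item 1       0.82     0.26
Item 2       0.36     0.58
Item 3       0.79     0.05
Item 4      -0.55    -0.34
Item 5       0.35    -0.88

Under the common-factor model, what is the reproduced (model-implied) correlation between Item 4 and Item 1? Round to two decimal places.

-0.54

r̂ = Σ λ_i·λ_j across factors = (-0.55)(0.82) + (-0.34)(0.26)
  = -0.4510 -0.0884 = -0.5394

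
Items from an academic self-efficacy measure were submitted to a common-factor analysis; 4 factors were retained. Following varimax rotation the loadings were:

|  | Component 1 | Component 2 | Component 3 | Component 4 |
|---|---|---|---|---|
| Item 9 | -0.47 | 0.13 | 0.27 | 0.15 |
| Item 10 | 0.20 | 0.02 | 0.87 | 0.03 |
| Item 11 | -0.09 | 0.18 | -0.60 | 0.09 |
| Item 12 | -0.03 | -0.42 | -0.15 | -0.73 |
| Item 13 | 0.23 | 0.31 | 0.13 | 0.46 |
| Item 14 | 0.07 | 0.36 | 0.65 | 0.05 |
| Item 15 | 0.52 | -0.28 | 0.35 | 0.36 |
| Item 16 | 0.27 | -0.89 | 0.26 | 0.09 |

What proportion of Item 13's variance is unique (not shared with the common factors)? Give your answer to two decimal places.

0.62

h² = 0.23² + 0.31² + 0.13² + 0.46² = 0.0529 + 0.0961 + 0.0169 + 0.2116 = 0.3775
Uniqueness u² = 1 − h² = 1 − 0.3775 = 0.6225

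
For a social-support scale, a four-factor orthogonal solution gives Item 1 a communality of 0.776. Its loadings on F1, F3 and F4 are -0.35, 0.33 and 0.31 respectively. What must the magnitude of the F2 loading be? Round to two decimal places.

Under orthogonal rotation h² = Σλ², so λ_F2² = h² − (0.3275) = 0.776 − 0.3275 = 0.4485.
|λ| = √0.4485 = 0.6697.

0.67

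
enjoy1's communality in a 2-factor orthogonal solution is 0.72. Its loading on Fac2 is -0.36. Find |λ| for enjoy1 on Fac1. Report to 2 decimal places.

0.77

Under orthogonal rotation h² = Σλ², so λ_Fac1² = h² − (0.1296) = 0.72 − 0.1296 = 0.5904.
|λ| = √0.5904 = 0.7684.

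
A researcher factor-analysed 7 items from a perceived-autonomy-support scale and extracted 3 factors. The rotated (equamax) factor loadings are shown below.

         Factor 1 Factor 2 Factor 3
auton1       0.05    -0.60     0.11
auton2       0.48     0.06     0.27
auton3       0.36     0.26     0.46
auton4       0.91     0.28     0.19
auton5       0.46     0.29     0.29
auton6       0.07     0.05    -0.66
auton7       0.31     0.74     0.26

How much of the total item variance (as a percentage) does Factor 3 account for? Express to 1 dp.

SS loadings for Factor 3 = 0.11² + 0.27² + 0.46² + 0.19² + 0.29² + (-0.66)² + 0.26² = 0.9200
With 7 standardized items, total variance = 7. Proportion = 0.9200/7 = 0.1314 → 13.14%.

13.1%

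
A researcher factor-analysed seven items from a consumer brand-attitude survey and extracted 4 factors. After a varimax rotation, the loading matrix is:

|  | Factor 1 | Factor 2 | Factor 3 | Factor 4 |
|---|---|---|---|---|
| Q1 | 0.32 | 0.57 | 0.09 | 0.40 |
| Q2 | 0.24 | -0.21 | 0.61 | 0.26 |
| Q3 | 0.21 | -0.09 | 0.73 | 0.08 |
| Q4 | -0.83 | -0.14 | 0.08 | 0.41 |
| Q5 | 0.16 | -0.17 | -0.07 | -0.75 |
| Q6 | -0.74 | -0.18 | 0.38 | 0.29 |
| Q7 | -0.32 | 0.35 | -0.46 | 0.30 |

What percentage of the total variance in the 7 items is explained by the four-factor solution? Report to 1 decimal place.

65.3%

SS loadings by factor: 1.5686, 0.5805, 1.2804, 1.1387; total = 4.5682.
Total variance with 7 standardized items is 7, so the solution explains 4.5682/7 = 0.6526 = 65.26%.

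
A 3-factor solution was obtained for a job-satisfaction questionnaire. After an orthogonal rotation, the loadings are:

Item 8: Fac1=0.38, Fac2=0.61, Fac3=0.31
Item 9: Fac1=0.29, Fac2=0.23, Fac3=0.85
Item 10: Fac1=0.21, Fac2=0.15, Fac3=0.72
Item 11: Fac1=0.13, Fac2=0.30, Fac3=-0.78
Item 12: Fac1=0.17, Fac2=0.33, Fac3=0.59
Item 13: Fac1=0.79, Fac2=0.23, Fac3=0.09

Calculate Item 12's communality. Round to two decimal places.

h² = 0.17² + 0.33² + 0.59² = 0.0289 + 0.1089 + 0.3481 = 0.4859

0.49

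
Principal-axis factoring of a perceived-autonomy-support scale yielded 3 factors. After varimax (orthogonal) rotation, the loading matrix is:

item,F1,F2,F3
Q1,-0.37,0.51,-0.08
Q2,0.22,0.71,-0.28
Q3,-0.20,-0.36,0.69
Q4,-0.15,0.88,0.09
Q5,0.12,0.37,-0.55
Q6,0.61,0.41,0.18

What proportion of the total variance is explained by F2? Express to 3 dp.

SS loadings for F2 = 0.51² + 0.71² + (-0.36)² + 0.88² + 0.37² + 0.41² = 1.9732
Proportion of variance = 1.9732 / 6 = 0.3289.

0.329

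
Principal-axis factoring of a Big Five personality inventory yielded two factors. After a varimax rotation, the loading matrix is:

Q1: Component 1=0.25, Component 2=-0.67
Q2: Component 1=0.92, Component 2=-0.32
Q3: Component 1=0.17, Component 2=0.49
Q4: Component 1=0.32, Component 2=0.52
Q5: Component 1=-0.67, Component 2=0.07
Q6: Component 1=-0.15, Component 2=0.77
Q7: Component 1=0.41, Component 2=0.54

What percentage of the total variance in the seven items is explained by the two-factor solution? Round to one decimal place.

SS loadings by factor: 1.6797, 1.9512; total = 3.6309.
Total variance with 7 standardized items is 7, so the solution explains 3.6309/7 = 0.5187 = 51.87%.

51.9%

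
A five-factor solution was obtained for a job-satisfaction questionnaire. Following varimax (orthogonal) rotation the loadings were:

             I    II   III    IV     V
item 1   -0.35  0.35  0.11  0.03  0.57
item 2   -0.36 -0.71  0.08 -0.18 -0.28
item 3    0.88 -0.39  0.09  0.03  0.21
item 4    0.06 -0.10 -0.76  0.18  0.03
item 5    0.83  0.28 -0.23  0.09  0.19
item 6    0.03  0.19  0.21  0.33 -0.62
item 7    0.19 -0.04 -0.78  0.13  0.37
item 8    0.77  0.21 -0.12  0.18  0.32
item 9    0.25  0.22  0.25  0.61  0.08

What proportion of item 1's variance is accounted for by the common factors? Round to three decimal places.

h² = (-0.35)² + 0.35² + 0.11² + 0.03² + 0.57² = 0.1225 + 0.1225 + 0.0121 + 0.0009 + 0.3249 = 0.5829

0.583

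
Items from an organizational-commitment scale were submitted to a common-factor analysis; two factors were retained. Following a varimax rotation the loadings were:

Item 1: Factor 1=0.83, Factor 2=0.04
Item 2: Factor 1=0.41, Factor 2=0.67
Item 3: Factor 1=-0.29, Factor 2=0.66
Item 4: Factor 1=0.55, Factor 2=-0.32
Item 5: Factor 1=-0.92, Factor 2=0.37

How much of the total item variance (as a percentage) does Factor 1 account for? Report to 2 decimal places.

SS loadings for Factor 1 = 0.83² + 0.41² + (-0.29)² + 0.55² + (-0.92)² = 2.0900
With 5 standardized items, total variance = 5. Proportion = 2.0900/5 = 0.4180 → 41.80%.

41.80%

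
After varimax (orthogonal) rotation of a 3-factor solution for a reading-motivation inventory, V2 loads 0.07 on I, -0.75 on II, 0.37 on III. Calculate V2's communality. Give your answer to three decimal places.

h² = 0.07² + (-0.75)² + 0.37² = 0.0049 + 0.5625 + 0.1369 = 0.7043

0.704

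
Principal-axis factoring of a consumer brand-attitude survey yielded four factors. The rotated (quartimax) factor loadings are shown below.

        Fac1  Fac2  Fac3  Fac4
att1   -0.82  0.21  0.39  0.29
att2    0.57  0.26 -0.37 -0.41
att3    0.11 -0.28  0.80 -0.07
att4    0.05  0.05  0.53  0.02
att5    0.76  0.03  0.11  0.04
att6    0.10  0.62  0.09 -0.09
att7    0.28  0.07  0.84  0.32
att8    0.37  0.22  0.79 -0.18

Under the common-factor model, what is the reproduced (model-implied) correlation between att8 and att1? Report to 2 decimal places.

r̂ = Σ λ_i·λ_j across factors = (0.37)(-0.82) + (0.22)(0.21) + (0.79)(0.39) + (-0.18)(0.29)
  = -0.3034 +0.0462 +0.3081 -0.0522 = -0.0013

-0.00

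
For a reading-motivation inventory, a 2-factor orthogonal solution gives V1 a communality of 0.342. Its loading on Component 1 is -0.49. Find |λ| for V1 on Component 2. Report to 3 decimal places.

Under orthogonal rotation h² = Σλ², so λ_Component 2² = h² − (0.2401) = 0.342 − 0.2401 = 0.1019.
|λ| = √0.1019 = 0.3192.

0.319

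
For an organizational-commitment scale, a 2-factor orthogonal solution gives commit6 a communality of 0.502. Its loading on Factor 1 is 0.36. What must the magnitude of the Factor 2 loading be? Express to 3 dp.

Under orthogonal rotation h² = Σλ², so λ_Factor 2² = h² − (0.1296) = 0.502 − 0.1296 = 0.3724.
|λ| = √0.3724 = 0.6102.

0.610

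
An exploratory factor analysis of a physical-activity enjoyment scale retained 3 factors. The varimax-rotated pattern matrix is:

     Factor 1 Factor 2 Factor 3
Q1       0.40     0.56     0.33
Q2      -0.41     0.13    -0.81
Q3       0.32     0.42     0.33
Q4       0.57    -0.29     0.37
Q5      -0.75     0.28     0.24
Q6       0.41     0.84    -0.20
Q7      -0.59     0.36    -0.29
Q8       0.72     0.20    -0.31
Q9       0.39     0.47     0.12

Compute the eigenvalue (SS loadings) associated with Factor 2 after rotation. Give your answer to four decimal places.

1.7655

SS loadings for Factor 2 = 0.56² + 0.13² + 0.42² + (-0.29)² + 0.28² + 0.84² + 0.36² + 0.20² + 0.47² = 0.3136 + 0.0169 + 0.1764 + 0.0841 + 0.0784 + 0.7056 + 0.1296 + 0.0400 + 0.2209 = 1.7655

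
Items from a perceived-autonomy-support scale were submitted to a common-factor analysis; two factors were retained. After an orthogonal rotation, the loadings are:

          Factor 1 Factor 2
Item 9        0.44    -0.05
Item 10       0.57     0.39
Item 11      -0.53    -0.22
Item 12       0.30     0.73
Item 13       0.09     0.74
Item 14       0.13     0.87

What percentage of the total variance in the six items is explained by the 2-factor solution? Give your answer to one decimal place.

SS loadings by factor: 0.9144, 2.0404; total = 2.9548.
Total variance with 6 standardized items is 6, so the solution explains 2.9548/6 = 0.4925 = 49.25%.

49.2%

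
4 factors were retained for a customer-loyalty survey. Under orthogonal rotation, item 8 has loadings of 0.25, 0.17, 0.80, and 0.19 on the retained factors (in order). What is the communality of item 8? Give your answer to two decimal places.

0.77

h² = 0.25² + 0.17² + 0.80² + 0.19² = 0.0625 + 0.0289 + 0.6400 + 0.0361 = 0.7675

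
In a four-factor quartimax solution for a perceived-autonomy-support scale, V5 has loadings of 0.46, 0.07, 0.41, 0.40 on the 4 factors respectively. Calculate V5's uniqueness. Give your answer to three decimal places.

h² = 0.46² + 0.07² + 0.41² + 0.40² = 0.2116 + 0.0049 + 0.1681 + 0.1600 = 0.5446
Uniqueness u² = 1 − h² = 1 − 0.5446 = 0.4554

0.455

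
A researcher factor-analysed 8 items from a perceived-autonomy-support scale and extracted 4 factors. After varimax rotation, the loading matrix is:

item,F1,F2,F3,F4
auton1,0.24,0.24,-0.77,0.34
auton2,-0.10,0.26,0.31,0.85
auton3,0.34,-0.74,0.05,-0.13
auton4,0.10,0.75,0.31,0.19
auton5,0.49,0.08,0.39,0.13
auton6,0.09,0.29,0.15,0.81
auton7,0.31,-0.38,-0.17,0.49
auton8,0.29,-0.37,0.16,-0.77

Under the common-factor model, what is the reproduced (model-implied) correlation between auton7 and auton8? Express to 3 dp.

r̂ = Σ λ_i·λ_j across factors = (0.31)(0.29) + (-0.38)(-0.37) + (-0.17)(0.16) + (0.49)(-0.77)
  = +0.0899 +0.1406 -0.0272 -0.3773 = -0.1740

-0.174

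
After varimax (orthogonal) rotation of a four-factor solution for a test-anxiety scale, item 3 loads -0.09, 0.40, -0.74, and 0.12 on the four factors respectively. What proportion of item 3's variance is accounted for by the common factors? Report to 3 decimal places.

h² = (-0.09)² + 0.40² + (-0.74)² + 0.12² = 0.0081 + 0.1600 + 0.5476 + 0.0144 = 0.7301

0.730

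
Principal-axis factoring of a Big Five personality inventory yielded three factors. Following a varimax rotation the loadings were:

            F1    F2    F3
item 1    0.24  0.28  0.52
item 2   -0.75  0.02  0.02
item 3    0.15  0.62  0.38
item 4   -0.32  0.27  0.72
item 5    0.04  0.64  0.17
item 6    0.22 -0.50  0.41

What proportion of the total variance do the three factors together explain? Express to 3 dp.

0.520

SS loadings by factor: 0.7950, 1.1957, 1.1306; total = 3.1213.
Total variance with 6 standardized items is 6, so the solution explains 3.1213/6 = 0.5202.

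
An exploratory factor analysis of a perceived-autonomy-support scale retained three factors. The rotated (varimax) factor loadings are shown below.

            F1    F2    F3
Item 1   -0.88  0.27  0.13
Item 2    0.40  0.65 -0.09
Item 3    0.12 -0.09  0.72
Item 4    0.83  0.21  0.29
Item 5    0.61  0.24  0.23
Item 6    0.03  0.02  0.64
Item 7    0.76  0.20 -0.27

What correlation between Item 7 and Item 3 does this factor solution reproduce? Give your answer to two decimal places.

-0.12

r̂ = Σ λ_i·λ_j across factors = (0.76)(0.12) + (0.20)(-0.09) + (-0.27)(0.72)
  = +0.0912 -0.0180 -0.1944 = -0.1212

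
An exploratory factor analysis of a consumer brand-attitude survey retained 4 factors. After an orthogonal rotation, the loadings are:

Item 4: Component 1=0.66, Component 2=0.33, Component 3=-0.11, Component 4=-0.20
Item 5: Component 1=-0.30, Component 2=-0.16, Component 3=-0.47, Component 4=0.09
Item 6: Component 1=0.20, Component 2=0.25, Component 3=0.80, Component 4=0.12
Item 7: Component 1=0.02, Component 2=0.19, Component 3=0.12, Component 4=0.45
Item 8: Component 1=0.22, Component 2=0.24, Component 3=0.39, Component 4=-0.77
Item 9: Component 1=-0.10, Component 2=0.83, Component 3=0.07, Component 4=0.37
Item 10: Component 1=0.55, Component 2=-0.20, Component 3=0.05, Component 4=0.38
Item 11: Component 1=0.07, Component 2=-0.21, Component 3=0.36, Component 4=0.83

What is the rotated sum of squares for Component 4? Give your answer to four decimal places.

SS loadings for Component 4 = (-0.20)² + 0.09² + 0.12² + 0.45² + (-0.77)² + 0.37² + 0.38² + 0.83² = 0.0400 + 0.0081 + 0.0144 + 0.2025 + 0.5929 + 0.1369 + 0.1444 + 0.6889 = 1.8281

1.8281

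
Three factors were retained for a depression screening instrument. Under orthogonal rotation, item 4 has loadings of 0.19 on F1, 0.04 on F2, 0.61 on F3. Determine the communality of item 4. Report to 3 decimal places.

0.410

h² = 0.19² + 0.04² + 0.61² = 0.0361 + 0.0016 + 0.3721 = 0.4098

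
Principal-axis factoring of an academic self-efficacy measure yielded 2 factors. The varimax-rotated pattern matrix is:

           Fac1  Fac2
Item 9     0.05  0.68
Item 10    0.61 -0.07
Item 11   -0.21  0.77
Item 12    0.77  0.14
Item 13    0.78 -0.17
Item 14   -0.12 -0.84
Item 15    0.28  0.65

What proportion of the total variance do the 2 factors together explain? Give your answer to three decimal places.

SS loadings by factor: 1.7128, 2.2368; total = 3.9496.
Total variance with 7 standardized items is 7, so the solution explains 3.9496/7 = 0.5642.

0.564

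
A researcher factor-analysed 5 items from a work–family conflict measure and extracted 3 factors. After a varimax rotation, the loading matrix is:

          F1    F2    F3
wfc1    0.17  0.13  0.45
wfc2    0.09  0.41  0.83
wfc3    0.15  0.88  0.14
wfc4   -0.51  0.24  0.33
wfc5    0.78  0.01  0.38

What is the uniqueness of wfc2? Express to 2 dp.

h² = 0.09² + 0.41² + 0.83² = 0.0081 + 0.1681 + 0.6889 = 0.8651
Uniqueness u² = 1 − h² = 1 − 0.8651 = 0.1349

0.13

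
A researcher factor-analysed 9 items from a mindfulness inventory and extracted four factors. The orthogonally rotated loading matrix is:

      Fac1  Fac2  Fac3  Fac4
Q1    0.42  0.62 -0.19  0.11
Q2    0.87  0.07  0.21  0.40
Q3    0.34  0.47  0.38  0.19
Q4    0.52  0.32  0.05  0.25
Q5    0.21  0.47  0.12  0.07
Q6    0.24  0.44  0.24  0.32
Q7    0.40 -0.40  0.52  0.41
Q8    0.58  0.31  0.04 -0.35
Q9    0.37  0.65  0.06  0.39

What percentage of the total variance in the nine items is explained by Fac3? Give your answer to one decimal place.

SS loadings for Fac3 = (-0.19)² + 0.21² + 0.38² + 0.05² + 0.12² + 0.24² + 0.52² + 0.04² + 0.06² = 0.5747
With 9 standardized items, total variance = 9. Proportion = 0.5747/9 = 0.0639 → 6.39%.

6.4%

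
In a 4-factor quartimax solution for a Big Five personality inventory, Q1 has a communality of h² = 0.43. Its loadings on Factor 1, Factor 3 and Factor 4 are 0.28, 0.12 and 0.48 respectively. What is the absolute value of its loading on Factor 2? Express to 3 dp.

0.327

Under orthogonal rotation h² = Σλ², so λ_Factor 2² = h² − (0.3232) = 0.43 − 0.3232 = 0.1068.
|λ| = √0.1068 = 0.3268.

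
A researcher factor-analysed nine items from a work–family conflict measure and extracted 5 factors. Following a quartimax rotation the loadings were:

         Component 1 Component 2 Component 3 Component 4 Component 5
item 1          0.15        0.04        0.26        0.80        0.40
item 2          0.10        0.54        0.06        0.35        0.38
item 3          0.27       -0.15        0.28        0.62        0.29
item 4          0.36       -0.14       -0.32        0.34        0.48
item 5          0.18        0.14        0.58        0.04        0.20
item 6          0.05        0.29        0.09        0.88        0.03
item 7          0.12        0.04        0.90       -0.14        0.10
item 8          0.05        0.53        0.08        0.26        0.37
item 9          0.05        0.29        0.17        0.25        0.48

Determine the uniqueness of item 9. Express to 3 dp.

h² = 0.05² + 0.29² + 0.17² + 0.25² + 0.48² = 0.0025 + 0.0841 + 0.0289 + 0.0625 + 0.2304 = 0.4084
Uniqueness u² = 1 − h² = 1 − 0.4084 = 0.5916

0.592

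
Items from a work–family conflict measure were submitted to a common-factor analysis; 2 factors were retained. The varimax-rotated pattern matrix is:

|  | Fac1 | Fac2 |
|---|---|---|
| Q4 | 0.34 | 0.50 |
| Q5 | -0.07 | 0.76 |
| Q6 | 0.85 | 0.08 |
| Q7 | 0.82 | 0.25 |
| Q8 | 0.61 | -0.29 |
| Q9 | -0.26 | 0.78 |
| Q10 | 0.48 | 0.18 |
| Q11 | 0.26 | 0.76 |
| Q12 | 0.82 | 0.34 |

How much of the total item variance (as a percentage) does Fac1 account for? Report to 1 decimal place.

32.5%

SS loadings for Fac1 = 0.34² + (-0.07)² + 0.85² + 0.82² + 0.61² + (-0.26)² + 0.48² + 0.26² + 0.82² = 2.9255
With 9 standardized items, total variance = 9. Proportion = 2.9255/9 = 0.3251 → 32.51%.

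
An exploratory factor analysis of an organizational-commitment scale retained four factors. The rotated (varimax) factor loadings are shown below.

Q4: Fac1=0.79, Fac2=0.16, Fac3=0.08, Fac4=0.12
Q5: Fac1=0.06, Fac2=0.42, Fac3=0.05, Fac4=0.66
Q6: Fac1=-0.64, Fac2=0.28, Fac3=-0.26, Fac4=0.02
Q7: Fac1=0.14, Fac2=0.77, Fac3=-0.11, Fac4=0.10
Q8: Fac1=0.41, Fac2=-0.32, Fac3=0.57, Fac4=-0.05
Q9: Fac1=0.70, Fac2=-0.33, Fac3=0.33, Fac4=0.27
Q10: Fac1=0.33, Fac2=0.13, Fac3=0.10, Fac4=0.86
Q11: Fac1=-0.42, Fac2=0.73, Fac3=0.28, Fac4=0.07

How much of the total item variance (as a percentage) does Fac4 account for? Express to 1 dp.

SS loadings for Fac4 = 0.12² + 0.66² + 0.02² + 0.10² + (-0.05)² + 0.27² + 0.86² + 0.07² = 1.2803
With 8 standardized items, total variance = 8. Proportion = 1.2803/8 = 0.1600 → 16.00%.

16.0%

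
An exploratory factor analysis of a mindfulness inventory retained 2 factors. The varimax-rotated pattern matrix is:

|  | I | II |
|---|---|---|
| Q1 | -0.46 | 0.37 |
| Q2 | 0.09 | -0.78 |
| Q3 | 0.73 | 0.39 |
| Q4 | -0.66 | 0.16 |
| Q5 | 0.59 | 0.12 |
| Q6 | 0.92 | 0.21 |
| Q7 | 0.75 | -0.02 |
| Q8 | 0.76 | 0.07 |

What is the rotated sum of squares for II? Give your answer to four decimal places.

0.9868

SS loadings for II = 0.37² + (-0.78)² + 0.39² + 0.16² + 0.12² + 0.21² + (-0.02)² + 0.07² = 0.1369 + 0.6084 + 0.1521 + 0.0256 + 0.0144 + 0.0441 + 0.0004 + 0.0049 = 0.9868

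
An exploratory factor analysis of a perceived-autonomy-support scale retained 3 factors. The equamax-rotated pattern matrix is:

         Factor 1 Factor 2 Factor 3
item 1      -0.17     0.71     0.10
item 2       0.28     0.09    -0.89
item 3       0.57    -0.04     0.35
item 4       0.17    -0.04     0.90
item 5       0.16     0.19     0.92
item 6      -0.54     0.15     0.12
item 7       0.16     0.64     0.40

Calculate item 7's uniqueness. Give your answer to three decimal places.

0.405

h² = 0.16² + 0.64² + 0.40² = 0.0256 + 0.4096 + 0.1600 = 0.5952
Uniqueness u² = 1 − h² = 1 − 0.5952 = 0.4048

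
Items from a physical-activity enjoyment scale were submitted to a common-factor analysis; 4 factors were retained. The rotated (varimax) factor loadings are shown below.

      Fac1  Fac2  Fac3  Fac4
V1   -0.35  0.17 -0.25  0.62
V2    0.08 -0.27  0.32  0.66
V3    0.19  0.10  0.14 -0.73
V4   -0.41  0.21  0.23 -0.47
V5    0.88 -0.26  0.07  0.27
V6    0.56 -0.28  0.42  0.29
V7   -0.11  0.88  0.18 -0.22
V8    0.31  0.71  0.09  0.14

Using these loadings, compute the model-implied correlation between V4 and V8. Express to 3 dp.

-0.023

r̂ = Σ λ_i·λ_j across factors = (-0.41)(0.31) + (0.21)(0.71) + (0.23)(0.09) + (-0.47)(0.14)
  = -0.1271 +0.1491 +0.0207 -0.0658 = -0.0231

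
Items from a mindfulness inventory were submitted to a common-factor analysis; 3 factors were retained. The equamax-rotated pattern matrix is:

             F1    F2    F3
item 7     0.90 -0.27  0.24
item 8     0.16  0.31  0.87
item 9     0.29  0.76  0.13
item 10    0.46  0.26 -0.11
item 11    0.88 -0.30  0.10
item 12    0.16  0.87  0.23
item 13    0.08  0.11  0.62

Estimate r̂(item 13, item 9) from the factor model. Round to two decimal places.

0.19

r̂ = Σ λ_i·λ_j across factors = (0.08)(0.29) + (0.11)(0.76) + (0.62)(0.13)
  = +0.0232 +0.0836 +0.0806 = 0.1874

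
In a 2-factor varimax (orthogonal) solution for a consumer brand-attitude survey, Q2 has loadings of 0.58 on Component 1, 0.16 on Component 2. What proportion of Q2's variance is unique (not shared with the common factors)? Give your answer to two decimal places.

h² = 0.58² + 0.16² = 0.3364 + 0.0256 = 0.3620
Uniqueness u² = 1 − h² = 1 − 0.3620 = 0.6380

0.64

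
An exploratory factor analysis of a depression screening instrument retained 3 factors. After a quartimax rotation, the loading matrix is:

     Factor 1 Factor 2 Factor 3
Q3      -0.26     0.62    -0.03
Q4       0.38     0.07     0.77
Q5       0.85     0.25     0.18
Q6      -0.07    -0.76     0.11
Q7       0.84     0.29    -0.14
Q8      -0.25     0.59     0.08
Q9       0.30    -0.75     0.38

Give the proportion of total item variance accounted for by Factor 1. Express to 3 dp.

SS loadings for Factor 1 = (-0.26)² + 0.38² + 0.85² + (-0.07)² + 0.84² + (-0.25)² + 0.30² = 1.7975
Proportion of variance = 1.7975 / 7 = 0.2568.

0.257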